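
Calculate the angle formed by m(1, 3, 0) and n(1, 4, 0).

m·n = 1·1 + 3·4 + 0·0 = 1 + 12 + 0 = 13
|m| = √(1² + 3² + 0²) = √10 ≈ 3.162
|n| = √(1² + 4² + 0²) = √17 ≈ 4.123
cos θ = (m·n)/(|m||n|) = 13/(3.162·4.123) ≈ 0.9971
θ = arccos(0.9971) ≈ 4.399°

4.399°


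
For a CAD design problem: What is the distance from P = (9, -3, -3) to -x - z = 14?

distance = |a·x₀ + b·y₀ + c·z₀ - d| / √(a² + b² + c²)
  = |(-1)·9 + 0·(-3) + (-1)·(-3) - 14| / √((-1)² + 0² + (-1)²)
  = |-9 + 0 + 3 - 14| / √(1 + 0 + 1)
  = |-20| / √2
  = 20 / 1.414
  ≈ 14.14

14.14


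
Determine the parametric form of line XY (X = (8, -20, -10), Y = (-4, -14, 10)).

Direction vector d = Y - X = (-4 - 8, -14 + 20, 10 + 10) = (-12, 6, 20)
Parametric form r = X + t·d:
x = 8 - 12t, y = -20 + 6t, z = -10 + 20t

x = 8 - 12t, y = -20 + 6t, z = -10 + 20t


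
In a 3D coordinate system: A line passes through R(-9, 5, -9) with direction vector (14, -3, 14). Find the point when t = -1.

P(t) = R + t·d
  = (-9 + 14·(-1), 5 + (-3)·(-1), -9 + 14·(-1))
  = (-9 - 14, 5 + 3, -9 - 14)
  = (-23, 8, -23)

(-23, 8, -23)


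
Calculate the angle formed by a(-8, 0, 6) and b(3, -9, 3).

a·b = (-8)·3 + 0·(-9) + 6·3 = -24 + 0 + 18 = -6
|a| = √((-8)² + 0² + 6²) = √100 ≈ 10
|b| = √(3² + (-9)² + 3²) = √99 ≈ 9.95
cos θ = (a·b)/(|a||b|) = -6/(10·9.95) ≈ -0.0603
θ = arccos(-0.0603) ≈ 93.46°

93.46°


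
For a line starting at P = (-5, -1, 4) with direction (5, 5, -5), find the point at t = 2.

P(t) = P + t·d
  = (-5 + 5·2, -1 + 5·2, 4 + (-5)·2)
  = (-5 + 10, -1 + 10, 4 - 10)
  = (5, 9, -6)

(5, 9, -6)


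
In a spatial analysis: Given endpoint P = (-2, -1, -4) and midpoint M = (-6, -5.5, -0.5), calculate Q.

Q = 2M - P
  = (2·(-6) - (-2), 2·(-5.5) - (-1), 2·(-0.5) - (-4))
  = (-12 + 2, -11 + 1, -1 + 4)
  = (-10, -10, 3)

(-10, -10, 3)


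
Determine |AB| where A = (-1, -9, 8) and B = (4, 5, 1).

d = √[(x₂-x₁)² + (y₂-y₁)² + (z₂-z₁)²]
  = √[5² + 14² + (-7)²]
  = √[25 + 196 + 49]
  = √270
  ≈ 16.43

16.43


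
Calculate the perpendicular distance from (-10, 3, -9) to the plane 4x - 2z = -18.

distance = |a·x₀ + b·y₀ + c·z₀ - d| / √(a² + b² + c²)
  = |4·(-10) + 0·3 + (-2)·(-9) - (-18)| / √(4² + 0² + (-2)²)
  = |-40 + 0 + 18 + 18| / √(16 + 0 + 4)
  = |-4| / √20
  = 4 / 4.472
  ≈ 0.8944

0.8944


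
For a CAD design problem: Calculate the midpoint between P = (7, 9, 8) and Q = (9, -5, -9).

M = ((x₁+x₂)/2, (y₁+y₂)/2, (z₁+z₂)/2)
  = ((7 + 9)/2, (9 - 5)/2, (8 - 9)/2)
  = (16/2, 4/2, -1/2)
  = (8, 2, -0.5)

(8, 2, -0.5)


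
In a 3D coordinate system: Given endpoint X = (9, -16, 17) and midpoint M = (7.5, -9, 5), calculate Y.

Y = 2M - X
  = (2·7.5 - 9, 2·(-9) - (-16), 2·5 - 17)
  = (15 - 9, -18 + 16, 10 - 17)
  = (6, -2, -7)

(6, -2, -7)


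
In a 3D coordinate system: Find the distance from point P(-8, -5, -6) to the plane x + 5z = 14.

distance = |a·x₀ + b·y₀ + c·z₀ - d| / √(a² + b² + c²)
  = |1·(-8) + 0·(-5) + 5·(-6) - 14| / √(1² + 0² + 5²)
  = |-8 + 0 - 30 - 14| / √(1 + 0 + 25)
  = |-52| / √26
  = 52 / 5.099
  ≈ 10.2

10.2


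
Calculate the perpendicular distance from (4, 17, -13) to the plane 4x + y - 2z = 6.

distance = |a·x₀ + b·y₀ + c·z₀ - d| / √(a² + b² + c²)
  = |4·4 + 1·17 + (-2)·(-13) - 6| / √(4² + 1² + (-2)²)
  = |16 + 17 + 26 - 6| / √(16 + 1 + 4)
  = |53| / √21
  = 53 / 4.583
  ≈ 11.57

11.57


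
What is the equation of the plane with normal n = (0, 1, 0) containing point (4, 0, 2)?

The plane through P with normal n = (a, b, c) satisfies n·(r - P) = 0,
i.e. ax + by + cz = a·x₀ + b·y₀ + c·z₀.
d = 0·4 + 1·0 + 0·2
  = 0 + 0 + 0
  = 0
Equation: y = 0

y = 0


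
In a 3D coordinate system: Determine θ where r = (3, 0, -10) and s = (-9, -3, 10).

r·s = 3·(-9) + 0·(-3) + (-10)·10 = -27 + 0 - 100 = -127
|r| = √(3² + 0² + (-10)²) = √109 ≈ 10.44
|s| = √((-9)² + (-3)² + 10²) = √190 ≈ 13.78
cos θ = (r·s)/(|r||s|) = -127/(10.44·13.78) ≈ -0.8825
θ = arccos(-0.8825) ≈ 151.9°

151.9°


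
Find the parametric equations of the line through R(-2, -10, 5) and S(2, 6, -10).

Direction vector d = S - R = (2 + 2, 6 + 10, -10 - 5) = (4, 16, -15)
Parametric form r = R + t·d:
x = -2 + 4t, y = -10 + 16t, z = 5 - 15t

x = -2 + 4t, y = -10 + 16t, z = 5 - 15t


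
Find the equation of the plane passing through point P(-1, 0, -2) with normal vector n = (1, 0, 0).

The plane through P with normal n = (a, b, c) satisfies n·(r - P) = 0,
i.e. ax + by + cz = a·x₀ + b·y₀ + c·z₀.
d = 1·(-1) + 0·0 + 0·(-2)
  = -1 + 0 + 0
  = -1
Equation: x = -1

x = -1


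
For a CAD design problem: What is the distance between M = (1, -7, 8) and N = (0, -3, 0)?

d = √[(x₂-x₁)² + (y₂-y₁)² + (z₂-z₁)²]
  = √[(-1)² + 4² + (-8)²]
  = √[1 + 16 + 64]
  = √81
  ≈ 9

9


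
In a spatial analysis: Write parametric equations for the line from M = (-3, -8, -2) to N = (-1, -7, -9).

Direction vector d = N - M = (-1 + 3, -7 + 8, -9 + 2) = (2, 1, -7)
Parametric form r = M + t·d:
x = -3 + 2t, y = -8 + t, z = -2 - 7t

x = -3 + 2t, y = -8 + t, z = -2 - 7t


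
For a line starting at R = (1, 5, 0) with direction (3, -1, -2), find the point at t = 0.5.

P(t) = R + t·d
  = (1 + 3·0.5, 5 + (-1)·0.5, 0 + (-2)·0.5)
  = (1 + 1.5, 5 - 0.5, 0 - 1)
  = (2.5, 4.5, -1)

(2.5, 4.5, -1)


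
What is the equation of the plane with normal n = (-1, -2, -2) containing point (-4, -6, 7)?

The plane through P with normal n = (a, b, c) satisfies n·(r - P) = 0,
i.e. ax + by + cz = a·x₀ + b·y₀ + c·z₀.
d = (-1)·(-4) + (-2)·(-6) + (-2)·7
  = 4 + 12 - 14
  = 2
Equation: -x - 2y - 2z = 2

-x - 2y - 2z = 2


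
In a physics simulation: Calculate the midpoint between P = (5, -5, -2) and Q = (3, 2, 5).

M = ((x₁+x₂)/2, (y₁+y₂)/2, (z₁+z₂)/2)
  = ((5 + 3)/2, (-5 + 2)/2, (-2 + 5)/2)
  = (8/2, -3/2, 3/2)
  = (4, -1.5, 1.5)

(4, -1.5, 1.5)


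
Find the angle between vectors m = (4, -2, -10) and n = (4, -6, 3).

m·n = 4·4 + (-2)·(-6) + (-10)·3 = 16 + 12 - 30 = -2
|m| = √(4² + (-2)² + (-10)²) = √120 ≈ 10.95
|n| = √(4² + (-6)² + 3²) = √61 ≈ 7.81
cos θ = (m·n)/(|m||n|) = -2/(10.95·7.81) ≈ -0.02338
θ = arccos(-0.02338) ≈ 91.34°

91.34°


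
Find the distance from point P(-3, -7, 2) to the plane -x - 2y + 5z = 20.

distance = |a·x₀ + b·y₀ + c·z₀ - d| / √(a² + b² + c²)
  = |(-1)·(-3) + (-2)·(-7) + 5·2 - 20| / √((-1)² + (-2)² + 5²)
  = |3 + 14 + 10 - 20| / √(1 + 4 + 25)
  = |7| / √30
  = 7 / 5.477
  ≈ 1.278

1.278


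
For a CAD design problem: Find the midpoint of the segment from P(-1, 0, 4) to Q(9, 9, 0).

M = ((x₁+x₂)/2, (y₁+y₂)/2, (z₁+z₂)/2)
  = ((-1 + 9)/2, (0 + 9)/2, (4 + 0)/2)
  = (8/2, 9/2, 4/2)
  = (4, 4.5, 2)

(4, 4.5, 2)


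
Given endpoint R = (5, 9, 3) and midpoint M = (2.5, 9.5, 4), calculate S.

S = 2M - R
  = (2·2.5 - 5, 2·9.5 - 9, 2·4 - 3)
  = (5 - 5, 19 - 9, 8 - 3)
  = (0, 10, 5)

(0, 10, 5)


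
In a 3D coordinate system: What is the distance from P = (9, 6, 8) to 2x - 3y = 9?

distance = |a·x₀ + b·y₀ + c·z₀ - d| / √(a² + b² + c²)
  = |2·9 + (-3)·6 + 0·8 - 9| / √(2² + (-3)² + 0²)
  = |18 - 18 + 0 - 9| / √(4 + 9 + 0)
  = |-9| / √13
  = 9 / 3.606
  ≈ 2.496

2.496


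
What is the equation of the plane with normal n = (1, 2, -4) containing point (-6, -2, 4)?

The plane through P with normal n = (a, b, c) satisfies n·(r - P) = 0,
i.e. ax + by + cz = a·x₀ + b·y₀ + c·z₀.
d = 1·(-6) + 2·(-2) + (-4)·4
  = -6 - 4 - 16
  = -26
Equation: x + 2y - 4z = -26

x + 2y - 4z = -26


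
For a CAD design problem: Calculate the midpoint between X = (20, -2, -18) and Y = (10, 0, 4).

M = ((x₁+x₂)/2, (y₁+y₂)/2, (z₁+z₂)/2)
  = ((20 + 10)/2, (-2 + 0)/2, (-18 + 4)/2)
  = (30/2, -2/2, -14/2)
  = (15, -1, -7)

(15, -1, -7)


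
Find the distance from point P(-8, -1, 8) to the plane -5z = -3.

distance = |a·x₀ + b·y₀ + c·z₀ - d| / √(a² + b² + c²)
  = |0·(-8) + 0·(-1) + (-5)·8 - (-3)| / √(0² + 0² + (-5)²)
  = |0 + 0 - 40 + 3| / √(0 + 0 + 25)
  = |-37| / √25
  = 37 / 5
  ≈ 7.4

7.4


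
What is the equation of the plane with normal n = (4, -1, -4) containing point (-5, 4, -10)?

The plane through P with normal n = (a, b, c) satisfies n·(r - P) = 0,
i.e. ax + by + cz = a·x₀ + b·y₀ + c·z₀.
d = 4·(-5) + (-1)·4 + (-4)·(-10)
  = -20 - 4 + 40
  = 16
Equation: 4x - y - 4z = 16

4x - y - 4z = 16


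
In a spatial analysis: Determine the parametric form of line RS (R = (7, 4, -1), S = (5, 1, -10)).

Direction vector d = S - R = (5 - 7, 1 - 4, -10 + 1) = (-2, -3, -9)
Parametric form r = R + t·d:
x = 7 - 2t, y = 4 - 3t, z = -1 - 9t

x = 7 - 2t, y = 4 - 3t, z = -1 - 9t


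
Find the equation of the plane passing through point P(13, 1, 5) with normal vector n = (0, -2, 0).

The plane through P with normal n = (a, b, c) satisfies n·(r - P) = 0,
i.e. ax + by + cz = a·x₀ + b·y₀ + c·z₀.
d = 0·13 + (-2)·1 + 0·5
  = 0 - 2 + 0
  = -2
Equation: -2y = -2

-2y = -2


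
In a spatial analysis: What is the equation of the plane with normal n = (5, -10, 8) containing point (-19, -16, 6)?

The plane through P with normal n = (a, b, c) satisfies n·(r - P) = 0,
i.e. ax + by + cz = a·x₀ + b·y₀ + c·z₀.
d = 5·(-19) + (-10)·(-16) + 8·6
  = -95 + 160 + 48
  = 113
Equation: 5x - 10y + 8z = 113

5x - 10y + 8z = 113


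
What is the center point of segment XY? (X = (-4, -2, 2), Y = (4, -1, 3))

M = ((x₁+x₂)/2, (y₁+y₂)/2, (z₁+z₂)/2)
  = ((-4 + 4)/2, (-2 - 1)/2, (2 + 3)/2)
  = (0/2, -3/2, 5/2)
  = (0, -1.5, 2.5)

(0, -1.5, 2.5)


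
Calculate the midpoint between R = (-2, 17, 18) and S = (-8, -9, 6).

M = ((x₁+x₂)/2, (y₁+y₂)/2, (z₁+z₂)/2)
  = ((-2 - 8)/2, (17 - 9)/2, (18 + 6)/2)
  = (-10/2, 8/2, 24/2)
  = (-5, 4, 12)

(-5, 4, 12)


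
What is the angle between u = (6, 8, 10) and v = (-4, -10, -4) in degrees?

u·v = 6·(-4) + 8·(-10) + 10·(-4) = -24 - 80 - 40 = -144
|u| = √(6² + 8² + 10²) = √200 ≈ 14.14
|v| = √((-4)² + (-10)² + (-4)²) = √132 ≈ 11.49
cos θ = (u·v)/(|u||v|) = -144/(14.14·11.49) ≈ -0.8863
θ = arccos(-0.8863) ≈ 152.4°

152.4°


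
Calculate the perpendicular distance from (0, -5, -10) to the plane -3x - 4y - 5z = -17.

distance = |a·x₀ + b·y₀ + c·z₀ - d| / √(a² + b² + c²)
  = |(-3)·0 + (-4)·(-5) + (-5)·(-10) - (-17)| / √((-3)² + (-4)² + (-5)²)
  = |0 + 20 + 50 + 17| / √(9 + 16 + 25)
  = |87| / √50
  = 87 / 7.071
  ≈ 12.3

12.3


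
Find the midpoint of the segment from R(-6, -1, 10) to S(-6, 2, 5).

M = ((x₁+x₂)/2, (y₁+y₂)/2, (z₁+z₂)/2)
  = ((-6 - 6)/2, (-1 + 2)/2, (10 + 5)/2)
  = (-12/2, 1/2, 15/2)
  = (-6, 0.5, 7.5)

(-6, 0.5, 7.5)


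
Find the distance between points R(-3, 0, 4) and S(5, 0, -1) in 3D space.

d = √[(x₂-x₁)² + (y₂-y₁)² + (z₂-z₁)²]
  = √[8² + 0² + (-5)²]
  = √[64 + 0 + 25]
  = √89
  ≈ 9.434

9.434


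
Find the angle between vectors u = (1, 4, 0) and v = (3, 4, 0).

u·v = 1·3 + 4·4 + 0·0 = 3 + 16 + 0 = 19
|u| = √(1² + 4² + 0²) = √17 ≈ 4.123
|v| = √(3² + 4² + 0²) = √25 ≈ 5
cos θ = (u·v)/(|u||v|) = 19/(4.123·5) ≈ 0.9216
θ = arccos(0.9216) ≈ 22.83°

22.83°


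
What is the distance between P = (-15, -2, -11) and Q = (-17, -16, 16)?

d = √[(x₂-x₁)² + (y₂-y₁)² + (z₂-z₁)²]
  = √[(-2)² + (-14)² + 27²]
  = √[4 + 196 + 729]
  = √929
  ≈ 30.48

30.48


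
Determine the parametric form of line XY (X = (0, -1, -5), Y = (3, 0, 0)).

Direction vector d = Y - X = (3 + 0, 0 + 1, 0 + 5) = (3, 1, 5)
Parametric form r = X + t·d:
x = 0 + 3t, y = -1 + t, z = -5 + 5t

x = 0 + 3t, y = -1 + t, z = -5 + 5t


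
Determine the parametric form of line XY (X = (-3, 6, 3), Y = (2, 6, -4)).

Direction vector d = Y - X = (2 + 3, 6 - 6, -4 - 3) = (5, 0, -7)
Parametric form r = X + t·d:
x = -3 + 5t, y = 6, z = 3 - 7t

x = -3 + 5t, y = 6, z = 3 - 7t


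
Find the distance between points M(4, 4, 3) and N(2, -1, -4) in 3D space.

d = √[(x₂-x₁)² + (y₂-y₁)² + (z₂-z₁)²]
  = √[(-2)² + (-5)² + (-7)²]
  = √[4 + 25 + 49]
  = √78
  ≈ 8.832

8.832


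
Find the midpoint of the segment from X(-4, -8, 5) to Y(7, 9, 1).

M = ((x₁+x₂)/2, (y₁+y₂)/2, (z₁+z₂)/2)
  = ((-4 + 7)/2, (-8 + 9)/2, (5 + 1)/2)
  = (3/2, 1/2, 6/2)
  = (1.5, 0.5, 3)

(1.5, 0.5, 3)


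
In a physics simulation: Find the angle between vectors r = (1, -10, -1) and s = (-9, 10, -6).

r·s = 1·(-9) + (-10)·10 + (-1)·(-6) = -9 - 100 + 6 = -103
|r| = √(1² + (-10)² + (-1)²) = √102 ≈ 10.1
|s| = √((-9)² + 10² + (-6)²) = √217 ≈ 14.73
cos θ = (r·s)/(|r||s|) = -103/(10.1·14.73) ≈ -0.6923
θ = arccos(-0.6923) ≈ 133.8°

133.8°


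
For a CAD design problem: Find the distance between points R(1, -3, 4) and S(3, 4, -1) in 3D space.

d = √[(x₂-x₁)² + (y₂-y₁)² + (z₂-z₁)²]
  = √[2² + 7² + (-5)²]
  = √[4 + 49 + 25]
  = √78
  ≈ 8.832

8.832


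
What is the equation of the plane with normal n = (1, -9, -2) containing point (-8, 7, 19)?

The plane through P with normal n = (a, b, c) satisfies n·(r - P) = 0,
i.e. ax + by + cz = a·x₀ + b·y₀ + c·z₀.
d = 1·(-8) + (-9)·7 + (-2)·19
  = -8 - 63 - 38
  = -109
Equation: x - 9y - 2z = -109

x - 9y - 2z = -109


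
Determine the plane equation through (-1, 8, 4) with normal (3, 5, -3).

The plane through P with normal n = (a, b, c) satisfies n·(r - P) = 0,
i.e. ax + by + cz = a·x₀ + b·y₀ + c·z₀.
d = 3·(-1) + 5·8 + (-3)·4
  = -3 + 40 - 12
  = 25
Equation: 3x + 5y - 3z = 25

3x + 5y - 3z = 25


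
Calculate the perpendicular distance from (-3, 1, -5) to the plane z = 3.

distance = |a·x₀ + b·y₀ + c·z₀ - d| / √(a² + b² + c²)
  = |0·(-3) + 0·1 + 1·(-5) - 3| / √(0² + 0² + 1²)
  = |0 + 0 - 5 - 3| / √(0 + 0 + 1)
  = |-8| / √1
  = 8 / 1
  ≈ 8

8


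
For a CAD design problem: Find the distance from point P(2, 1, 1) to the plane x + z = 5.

distance = |a·x₀ + b·y₀ + c·z₀ - d| / √(a² + b² + c²)
  = |1·2 + 0·1 + 1·1 - 5| / √(1² + 0² + 1²)
  = |2 + 0 + 1 - 5| / √(1 + 0 + 1)
  = |-2| / √2
  = 2 / 1.414
  ≈ 1.414

1.414


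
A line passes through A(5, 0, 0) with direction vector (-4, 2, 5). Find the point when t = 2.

P(t) = A + t·d
  = (5 + (-4)·2, 0 + 2·2, 0 + 5·2)
  = (5 - 8, 0 + 4, 0 + 10)
  = (-3, 4, 10)

(-3, 4, 10)


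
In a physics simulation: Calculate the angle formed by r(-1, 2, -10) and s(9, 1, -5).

r·s = (-1)·9 + 2·1 + (-10)·(-5) = -9 + 2 + 50 = 43
|r| = √((-1)² + 2² + (-10)²) = √105 ≈ 10.25
|s| = √(9² + 1² + (-5)²) = √107 ≈ 10.34
cos θ = (r·s)/(|r||s|) = 43/(10.25·10.34) ≈ 0.4057
θ = arccos(0.4057) ≈ 66.07°

66.07°


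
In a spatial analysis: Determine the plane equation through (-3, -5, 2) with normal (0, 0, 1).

The plane through P with normal n = (a, b, c) satisfies n·(r - P) = 0,
i.e. ax + by + cz = a·x₀ + b·y₀ + c·z₀.
d = 0·(-3) + 0·(-5) + 1·2
  = 0 + 0 + 2
  = 2
Equation: z = 2

z = 2


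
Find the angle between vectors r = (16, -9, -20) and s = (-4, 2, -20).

r·s = 16·(-4) + (-9)·2 + (-20)·(-20) = -64 - 18 + 400 = 318
|r| = √(16² + (-9)² + (-20)²) = √737 ≈ 27.15
|s| = √((-4)² + 2² + (-20)²) = √420 ≈ 20.49
cos θ = (r·s)/(|r||s|) = 318/(27.15·20.49) ≈ 0.5716
θ = arccos(0.5716) ≈ 55.14°

55.14°


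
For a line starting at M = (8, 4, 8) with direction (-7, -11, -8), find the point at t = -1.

P(t) = M + t·d
  = (8 + (-7)·(-1), 4 + (-11)·(-1), 8 + (-8)·(-1))
  = (8 + 7, 4 + 11, 8 + 8)
  = (15, 15, 16)

(15, 15, 16)


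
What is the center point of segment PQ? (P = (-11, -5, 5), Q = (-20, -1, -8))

M = ((x₁+x₂)/2, (y₁+y₂)/2, (z₁+z₂)/2)
  = ((-11 - 20)/2, (-5 - 1)/2, (5 - 8)/2)
  = (-31/2, -6/2, -3/2)
  = (-15.5, -3, -1.5)

(-15.5, -3, -1.5)


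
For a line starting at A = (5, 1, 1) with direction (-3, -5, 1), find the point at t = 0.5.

P(t) = A + t·d
  = (5 + (-3)·0.5, 1 + (-5)·0.5, 1 + 1·0.5)
  = (5 - 1.5, 1 - 2.5, 1 + 0.5)
  = (3.5, -1.5, 1.5)

(3.5, -1.5, 1.5)


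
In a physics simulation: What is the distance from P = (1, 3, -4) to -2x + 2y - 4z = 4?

distance = |a·x₀ + b·y₀ + c·z₀ - d| / √(a² + b² + c²)
  = |(-2)·1 + 2·3 + (-4)·(-4) - 4| / √((-2)² + 2² + (-4)²)
  = |-2 + 6 + 16 - 4| / √(4 + 4 + 16)
  = |16| / √24
  = 16 / 4.899
  ≈ 3.266

3.266


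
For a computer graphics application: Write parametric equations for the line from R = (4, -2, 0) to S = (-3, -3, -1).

Direction vector d = S - R = (-3 - 4, -3 + 2, -1 + 0) = (-7, -1, -1)
Parametric form r = R + t·d:
x = 4 - 7t, y = -2 - t, z = 0 - t

x = 4 - 7t, y = -2 - t, z = 0 - t


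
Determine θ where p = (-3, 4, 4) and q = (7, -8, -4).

p·q = (-3)·7 + 4·(-8) + 4·(-4) = -21 - 32 - 16 = -69
|p| = √((-3)² + 4² + 4²) = √41 ≈ 6.403
|q| = √(7² + (-8)² + (-4)²) = √129 ≈ 11.36
cos θ = (p·q)/(|p||q|) = -69/(6.403·11.36) ≈ -0.9488
θ = arccos(-0.9488) ≈ 161.6°

161.6°


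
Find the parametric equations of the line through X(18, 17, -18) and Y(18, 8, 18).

Direction vector d = Y - X = (18 - 18, 8 - 17, 18 + 18) = (0, -9, 36)
Parametric form r = X + t·d:
x = 18, y = 17 - 9t, z = -18 + 36t

x = 18, y = 17 - 9t, z = -18 + 36t


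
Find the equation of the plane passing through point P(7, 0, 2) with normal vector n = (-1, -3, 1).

The plane through P with normal n = (a, b, c) satisfies n·(r - P) = 0,
i.e. ax + by + cz = a·x₀ + b·y₀ + c·z₀.
d = (-1)·7 + (-3)·0 + 1·2
  = -7 + 0 + 2
  = -5
Equation: -x - 3y + z = -5

-x - 3y + z = -5


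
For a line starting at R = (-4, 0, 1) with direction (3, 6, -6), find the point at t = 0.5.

P(t) = R + t·d
  = (-4 + 3·0.5, 0 + 6·0.5, 1 + (-6)·0.5)
  = (-4 + 1.5, 0 + 3, 1 - 3)
  = (-2.5, 3, -2)

(-2.5, 3, -2)


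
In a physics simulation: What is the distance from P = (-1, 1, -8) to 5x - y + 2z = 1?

distance = |a·x₀ + b·y₀ + c·z₀ - d| / √(a² + b² + c²)
  = |5·(-1) + (-1)·1 + 2·(-8) - 1| / √(5² + (-1)² + 2²)
  = |-5 - 1 - 16 - 1| / √(25 + 1 + 4)
  = |-23| / √30
  = 23 / 5.477
  ≈ 4.199

4.199


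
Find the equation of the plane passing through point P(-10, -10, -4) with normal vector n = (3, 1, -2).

The plane through P with normal n = (a, b, c) satisfies n·(r - P) = 0,
i.e. ax + by + cz = a·x₀ + b·y₀ + c·z₀.
d = 3·(-10) + 1·(-10) + (-2)·(-4)
  = -30 - 10 + 8
  = -32
Equation: 3x + y - 2z = -32

3x + y - 2z = -32


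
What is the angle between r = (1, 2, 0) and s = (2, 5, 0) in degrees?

r·s = 1·2 + 2·5 + 0·0 = 2 + 10 + 0 = 12
|r| = √(1² + 2² + 0²) = √5 ≈ 2.236
|s| = √(2² + 5² + 0²) = √29 ≈ 5.385
cos θ = (r·s)/(|r||s|) = 12/(2.236·5.385) ≈ 0.9965
θ = arccos(0.9965) ≈ 4.764°

4.764°


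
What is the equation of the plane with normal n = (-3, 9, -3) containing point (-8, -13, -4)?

The plane through P with normal n = (a, b, c) satisfies n·(r - P) = 0,
i.e. ax + by + cz = a·x₀ + b·y₀ + c·z₀.
d = (-3)·(-8) + 9·(-13) + (-3)·(-4)
  = 24 - 117 + 12
  = -81
Equation: -3x + 9y - 3z = -81

-3x + 9y - 3z = -81


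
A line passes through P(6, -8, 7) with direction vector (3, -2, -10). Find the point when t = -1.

P(t) = P + t·d
  = (6 + 3·(-1), -8 + (-2)·(-1), 7 + (-10)·(-1))
  = (6 - 3, -8 + 2, 7 + 10)
  = (3, -6, 17)

(3, -6, 17)


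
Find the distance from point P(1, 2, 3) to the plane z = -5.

distance = |a·x₀ + b·y₀ + c·z₀ - d| / √(a² + b² + c²)
  = |0·1 + 0·2 + 1·3 - (-5)| / √(0² + 0² + 1²)
  = |0 + 0 + 3 + 5| / √(0 + 0 + 1)
  = |8| / √1
  = 8 / 1
  ≈ 8

8


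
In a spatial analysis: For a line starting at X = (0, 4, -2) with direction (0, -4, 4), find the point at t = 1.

P(t) = X + t·d
  = (0 + 0·1, 4 + (-4)·1, -2 + 4·1)
  = (0 + 0, 4 - 4, -2 + 4)
  = (0, 0, 2)

(0, 0, 2)


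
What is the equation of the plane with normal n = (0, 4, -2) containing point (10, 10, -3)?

The plane through P with normal n = (a, b, c) satisfies n·(r - P) = 0,
i.e. ax + by + cz = a·x₀ + b·y₀ + c·z₀.
d = 0·10 + 4·10 + (-2)·(-3)
  = 0 + 40 + 6
  = 46
Equation: 4y - 2z = 46

4y - 2z = 46


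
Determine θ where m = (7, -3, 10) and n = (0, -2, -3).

m·n = 7·0 + (-3)·(-2) + 10·(-3) = 0 + 6 - 30 = -24
|m| = √(7² + (-3)² + 10²) = √158 ≈ 12.57
|n| = √(0² + (-2)² + (-3)²) = √13 ≈ 3.606
cos θ = (m·n)/(|m||n|) = -24/(12.57·3.606) ≈ -0.5296
θ = arccos(-0.5296) ≈ 122°

122°


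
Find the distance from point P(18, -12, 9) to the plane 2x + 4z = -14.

distance = |a·x₀ + b·y₀ + c·z₀ - d| / √(a² + b² + c²)
  = |2·18 + 0·(-12) + 4·9 - (-14)| / √(2² + 0² + 4²)
  = |36 + 0 + 36 + 14| / √(4 + 0 + 16)
  = |86| / √20
  = 86 / 4.472
  ≈ 19.23

19.23


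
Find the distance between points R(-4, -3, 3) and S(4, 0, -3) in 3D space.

d = √[(x₂-x₁)² + (y₂-y₁)² + (z₂-z₁)²]
  = √[8² + 3² + (-6)²]
  = √[64 + 9 + 36]
  = √109
  ≈ 10.44

10.44


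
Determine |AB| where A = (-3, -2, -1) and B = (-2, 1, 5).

d = √[(x₂-x₁)² + (y₂-y₁)² + (z₂-z₁)²]
  = √[1² + 3² + 6²]
  = √[1 + 9 + 36]
  = √46
  ≈ 6.782

6.782


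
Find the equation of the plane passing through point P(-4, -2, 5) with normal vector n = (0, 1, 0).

The plane through P with normal n = (a, b, c) satisfies n·(r - P) = 0,
i.e. ax + by + cz = a·x₀ + b·y₀ + c·z₀.
d = 0·(-4) + 1·(-2) + 0·5
  = 0 - 2 + 0
  = -2
Equation: y = -2

y = -2


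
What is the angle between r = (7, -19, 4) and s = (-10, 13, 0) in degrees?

r·s = 7·(-10) + (-19)·13 + 4·0 = -70 - 247 + 0 = -317
|r| = √(7² + (-19)² + 4²) = √426 ≈ 20.64
|s| = √((-10)² + 13² + 0²) = √269 ≈ 16.4
cos θ = (r·s)/(|r||s|) = -317/(20.64·16.4) ≈ -0.9364
θ = arccos(-0.9364) ≈ 159.5°

159.5°


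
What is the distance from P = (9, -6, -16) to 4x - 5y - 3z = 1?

distance = |a·x₀ + b·y₀ + c·z₀ - d| / √(a² + b² + c²)
  = |4·9 + (-5)·(-6) + (-3)·(-16) - 1| / √(4² + (-5)² + (-3)²)
  = |36 + 30 + 48 - 1| / √(16 + 25 + 9)
  = |113| / √50
  = 113 / 7.071
  ≈ 15.98

15.98


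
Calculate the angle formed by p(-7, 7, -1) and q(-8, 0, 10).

p·q = (-7)·(-8) + 7·0 + (-1)·10 = 56 + 0 - 10 = 46
|p| = √((-7)² + 7² + (-1)²) = √99 ≈ 9.95
|q| = √((-8)² + 0² + 10²) = √164 ≈ 12.81
cos θ = (p·q)/(|p||q|) = 46/(9.95·12.81) ≈ 0.361
θ = arccos(0.361) ≈ 68.84°

68.84°


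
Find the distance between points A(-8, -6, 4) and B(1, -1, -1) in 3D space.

d = √[(x₂-x₁)² + (y₂-y₁)² + (z₂-z₁)²]
  = √[9² + 5² + (-5)²]
  = √[81 + 25 + 25]
  = √131
  ≈ 11.45

11.45


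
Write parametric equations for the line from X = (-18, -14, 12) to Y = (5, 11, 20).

Direction vector d = Y - X = (5 + 18, 11 + 14, 20 - 12) = (23, 25, 8)
Parametric form r = X + t·d:
x = -18 + 23t, y = -14 + 25t, z = 12 + 8t

x = -18 + 23t, y = -14 + 25t, z = 12 + 8t


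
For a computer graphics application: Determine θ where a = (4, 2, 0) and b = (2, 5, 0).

a·b = 4·2 + 2·5 + 0·0 = 8 + 10 + 0 = 18
|a| = √(4² + 2² + 0²) = √20 ≈ 4.472
|b| = √(2² + 5² + 0²) = √29 ≈ 5.385
cos θ = (a·b)/(|a||b|) = 18/(4.472·5.385) ≈ 0.7474
θ = arccos(0.7474) ≈ 41.63°

41.63°


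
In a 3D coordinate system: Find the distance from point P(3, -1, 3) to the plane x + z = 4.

distance = |a·x₀ + b·y₀ + c·z₀ - d| / √(a² + b² + c²)
  = |1·3 + 0·(-1) + 1·3 - 4| / √(1² + 0² + 1²)
  = |3 + 0 + 3 - 4| / √(1 + 0 + 1)
  = |2| / √2
  = 2 / 1.414
  ≈ 1.414

1.414


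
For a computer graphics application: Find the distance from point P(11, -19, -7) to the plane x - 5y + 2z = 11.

distance = |a·x₀ + b·y₀ + c·z₀ - d| / √(a² + b² + c²)
  = |1·11 + (-5)·(-19) + 2·(-7) - 11| / √(1² + (-5)² + 2²)
  = |11 + 95 - 14 - 11| / √(1 + 25 + 4)
  = |81| / √30
  = 81 / 5.477
  ≈ 14.79

14.79


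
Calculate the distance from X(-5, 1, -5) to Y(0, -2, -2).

d = √[(x₂-x₁)² + (y₂-y₁)² + (z₂-z₁)²]
  = √[5² + (-3)² + 3²]
  = √[25 + 9 + 9]
  = √43
  ≈ 6.557

6.557


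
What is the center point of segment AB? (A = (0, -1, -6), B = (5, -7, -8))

M = ((x₁+x₂)/2, (y₁+y₂)/2, (z₁+z₂)/2)
  = ((0 + 5)/2, (-1 - 7)/2, (-6 - 8)/2)
  = (5/2, -8/2, -14/2)
  = (2.5, -4, -7)

(2.5, -4, -7)


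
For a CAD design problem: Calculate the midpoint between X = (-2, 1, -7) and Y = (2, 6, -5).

M = ((x₁+x₂)/2, (y₁+y₂)/2, (z₁+z₂)/2)
  = ((-2 + 2)/2, (1 + 6)/2, (-7 - 5)/2)
  = (0/2, 7/2, -12/2)
  = (0, 3.5, -6)

(0, 3.5, -6)


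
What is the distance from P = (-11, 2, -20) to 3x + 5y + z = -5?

distance = |a·x₀ + b·y₀ + c·z₀ - d| / √(a² + b² + c²)
  = |3·(-11) + 5·2 + 1·(-20) - (-5)| / √(3² + 5² + 1²)
  = |-33 + 10 - 20 + 5| / √(9 + 25 + 1)
  = |-38| / √35
  = 38 / 5.916
  ≈ 6.423

6.423


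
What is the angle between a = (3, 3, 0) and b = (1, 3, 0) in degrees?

a·b = 3·1 + 3·3 + 0·0 = 3 + 9 + 0 = 12
|a| = √(3² + 3² + 0²) = √18 ≈ 4.243
|b| = √(1² + 3² + 0²) = √10 ≈ 3.162
cos θ = (a·b)/(|a||b|) = 12/(4.243·3.162) ≈ 0.8944
θ = arccos(0.8944) ≈ 26.57°

26.57°


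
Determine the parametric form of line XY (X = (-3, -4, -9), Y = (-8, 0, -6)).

Direction vector d = Y - X = (-8 + 3, 0 + 4, -6 + 9) = (-5, 4, 3)
Parametric form r = X + t·d:
x = -3 - 5t, y = -4 + 4t, z = -9 + 3t

x = -3 - 5t, y = -4 + 4t, z = -9 + 3t


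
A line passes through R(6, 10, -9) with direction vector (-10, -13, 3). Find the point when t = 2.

P(t) = R + t·d
  = (6 + (-10)·2, 10 + (-13)·2, -9 + 3·2)
  = (6 - 20, 10 - 26, -9 + 6)
  = (-14, -16, -3)

(-14, -16, -3)


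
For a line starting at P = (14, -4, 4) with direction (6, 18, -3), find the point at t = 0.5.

P(t) = P + t·d
  = (14 + 6·0.5, -4 + 18·0.5, 4 + (-3)·0.5)
  = (14 + 3, -4 + 9, 4 - 1.5)
  = (17, 5, 2.5)

(17, 5, 2.5)


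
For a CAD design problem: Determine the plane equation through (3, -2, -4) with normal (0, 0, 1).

The plane through P with normal n = (a, b, c) satisfies n·(r - P) = 0,
i.e. ax + by + cz = a·x₀ + b·y₀ + c·z₀.
d = 0·3 + 0·(-2) + 1·(-4)
  = 0 + 0 - 4
  = -4
Equation: z = -4

z = -4


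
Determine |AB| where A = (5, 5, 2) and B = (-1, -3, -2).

d = √[(x₂-x₁)² + (y₂-y₁)² + (z₂-z₁)²]
  = √[(-6)² + (-8)² + (-4)²]
  = √[36 + 64 + 16]
  = √116
  ≈ 10.77

10.77


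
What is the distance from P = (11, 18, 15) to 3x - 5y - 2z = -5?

distance = |a·x₀ + b·y₀ + c·z₀ - d| / √(a² + b² + c²)
  = |3·11 + (-5)·18 + (-2)·15 - (-5)| / √(3² + (-5)² + (-2)²)
  = |33 - 90 - 30 + 5| / √(9 + 25 + 4)
  = |-82| / √38
  = 82 / 6.164
  ≈ 13.3

13.3


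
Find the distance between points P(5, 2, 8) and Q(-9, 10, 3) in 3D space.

d = √[(x₂-x₁)² + (y₂-y₁)² + (z₂-z₁)²]
  = √[(-14)² + 8² + (-5)²]
  = √[196 + 64 + 25]
  = √285
  ≈ 16.88

16.88


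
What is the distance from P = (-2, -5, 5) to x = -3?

distance = |a·x₀ + b·y₀ + c·z₀ - d| / √(a² + b² + c²)
  = |1·(-2) + 0·(-5) + 0·5 - (-3)| / √(1² + 0² + 0²)
  = |-2 + 0 + 0 + 3| / √(1 + 0 + 0)
  = |1| / √1
  = 1 / 1
  ≈ 1

1


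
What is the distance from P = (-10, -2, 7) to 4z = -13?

distance = |a·x₀ + b·y₀ + c·z₀ - d| / √(a² + b² + c²)
  = |0·(-10) + 0·(-2) + 4·7 - (-13)| / √(0² + 0² + 4²)
  = |0 + 0 + 28 + 13| / √(0 + 0 + 16)
  = |41| / √16
  = 41 / 4
  ≈ 10.25

10.25


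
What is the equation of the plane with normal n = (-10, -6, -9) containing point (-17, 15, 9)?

The plane through P with normal n = (a, b, c) satisfies n·(r - P) = 0,
i.e. ax + by + cz = a·x₀ + b·y₀ + c·z₀.
d = (-10)·(-17) + (-6)·15 + (-9)·9
  = 170 - 90 - 81
  = -1
Equation: -10x - 6y - 9z = -1

-10x - 6y - 9z = -1


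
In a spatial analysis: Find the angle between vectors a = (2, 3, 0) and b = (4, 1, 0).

a·b = 2·4 + 3·1 + 0·0 = 8 + 3 + 0 = 11
|a| = √(2² + 3² + 0²) = √13 ≈ 3.606
|b| = √(4² + 1² + 0²) = √17 ≈ 4.123
cos θ = (a·b)/(|a||b|) = 11/(3.606·4.123) ≈ 0.7399
θ = arccos(0.7399) ≈ 42.27°

42.27°


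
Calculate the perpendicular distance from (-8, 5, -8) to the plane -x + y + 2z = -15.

distance = |a·x₀ + b·y₀ + c·z₀ - d| / √(a² + b² + c²)
  = |(-1)·(-8) + 1·5 + 2·(-8) - (-15)| / √((-1)² + 1² + 2²)
  = |8 + 5 - 16 + 15| / √(1 + 1 + 4)
  = |12| / √6
  = 12 / 2.449
  ≈ 4.899

4.899


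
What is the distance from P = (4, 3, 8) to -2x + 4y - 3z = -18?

distance = |a·x₀ + b·y₀ + c·z₀ - d| / √(a² + b² + c²)
  = |(-2)·4 + 4·3 + (-3)·8 - (-18)| / √((-2)² + 4² + (-3)²)
  = |-8 + 12 - 24 + 18| / √(4 + 16 + 9)
  = |-2| / √29
  = 2 / 5.385
  ≈ 0.3714

0.3714


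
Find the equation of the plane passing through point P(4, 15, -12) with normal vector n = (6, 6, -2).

The plane through P with normal n = (a, b, c) satisfies n·(r - P) = 0,
i.e. ax + by + cz = a·x₀ + b·y₀ + c·z₀.
d = 6·4 + 6·15 + (-2)·(-12)
  = 24 + 90 + 24
  = 138
Equation: 6x + 6y - 2z = 138

6x + 6y - 2z = 138


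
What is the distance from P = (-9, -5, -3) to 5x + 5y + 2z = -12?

distance = |a·x₀ + b·y₀ + c·z₀ - d| / √(a² + b² + c²)
  = |5·(-9) + 5·(-5) + 2·(-3) - (-12)| / √(5² + 5² + 2²)
  = |-45 - 25 - 6 + 12| / √(25 + 25 + 4)
  = |-64| / √54
  = 64 / 7.348
  ≈ 8.709

8.709


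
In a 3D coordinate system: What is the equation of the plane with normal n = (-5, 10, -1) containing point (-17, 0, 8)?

The plane through P with normal n = (a, b, c) satisfies n·(r - P) = 0,
i.e. ax + by + cz = a·x₀ + b·y₀ + c·z₀.
d = (-5)·(-17) + 10·0 + (-1)·8
  = 85 + 0 - 8
  = 77
Equation: -5x + 10y - z = 77

-5x + 10y - z = 77


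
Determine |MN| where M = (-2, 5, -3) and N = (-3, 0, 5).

d = √[(x₂-x₁)² + (y₂-y₁)² + (z₂-z₁)²]
  = √[(-1)² + (-5)² + 8²]
  = √[1 + 25 + 64]
  = √90
  ≈ 9.487

9.487


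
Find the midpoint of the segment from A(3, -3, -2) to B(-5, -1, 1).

M = ((x₁+x₂)/2, (y₁+y₂)/2, (z₁+z₂)/2)
  = ((3 - 5)/2, (-3 - 1)/2, (-2 + 1)/2)
  = (-2/2, -4/2, -1/2)
  = (-1, -2, -0.5)

(-1, -2, -0.5)


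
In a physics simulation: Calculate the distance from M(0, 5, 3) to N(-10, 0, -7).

d = √[(x₂-x₁)² + (y₂-y₁)² + (z₂-z₁)²]
  = √[(-10)² + (-5)² + (-10)²]
  = √[100 + 25 + 100]
  = √225
  ≈ 15

15


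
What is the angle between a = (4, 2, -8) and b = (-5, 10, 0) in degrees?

a·b = 4·(-5) + 2·10 + (-8)·0 = -20 + 20 + 0 = 0
|a| = √(4² + 2² + (-8)²) = √84 ≈ 9.165
|b| = √((-5)² + 10² + 0²) = √125 ≈ 11.18
cos θ = (a·b)/(|a||b|) = 0/(9.165·11.18) ≈ 0
θ = arccos(0) ≈ 90°

90°


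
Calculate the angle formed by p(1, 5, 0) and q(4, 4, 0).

p·q = 1·4 + 5·4 + 0·0 = 4 + 20 + 0 = 24
|p| = √(1² + 5² + 0²) = √26 ≈ 5.099
|q| = √(4² + 4² + 0²) = √32 ≈ 5.657
cos θ = (p·q)/(|p||q|) = 24/(5.099·5.657) ≈ 0.8321
θ = arccos(0.8321) ≈ 33.69°

33.69°


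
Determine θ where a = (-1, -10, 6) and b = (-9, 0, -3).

a·b = (-1)·(-9) + (-10)·0 + 6·(-3) = 9 + 0 - 18 = -9
|a| = √((-1)² + (-10)² + 6²) = √137 ≈ 11.7
|b| = √((-9)² + 0² + (-3)²) = √90 ≈ 9.487
cos θ = (a·b)/(|a||b|) = -9/(11.7·9.487) ≈ -0.08105
θ = arccos(-0.08105) ≈ 94.65°

94.65°


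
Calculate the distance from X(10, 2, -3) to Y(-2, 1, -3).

d = √[(x₂-x₁)² + (y₂-y₁)² + (z₂-z₁)²]
  = √[(-12)² + (-1)² + 0²]
  = √[144 + 1 + 0]
  = √145
  ≈ 12.04

12.04


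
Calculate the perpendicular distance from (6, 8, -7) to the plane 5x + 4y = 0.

distance = |a·x₀ + b·y₀ + c·z₀ - d| / √(a² + b² + c²)
  = |5·6 + 4·8 + 0·(-7) - 0| / √(5² + 4² + 0²)
  = |30 + 32 + 0 + 0| / √(25 + 16 + 0)
  = |62| / √41
  = 62 / 6.403
  ≈ 9.683

9.683


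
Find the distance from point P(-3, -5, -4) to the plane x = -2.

distance = |a·x₀ + b·y₀ + c·z₀ - d| / √(a² + b² + c²)
  = |1·(-3) + 0·(-5) + 0·(-4) - (-2)| / √(1² + 0² + 0²)
  = |-3 + 0 + 0 + 2| / √(1 + 0 + 0)
  = |-1| / √1
  = 1 / 1
  ≈ 1

1


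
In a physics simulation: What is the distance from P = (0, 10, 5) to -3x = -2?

distance = |a·x₀ + b·y₀ + c·z₀ - d| / √(a² + b² + c²)
  = |(-3)·0 + 0·10 + 0·5 - (-2)| / √((-3)² + 0² + 0²)
  = |0 + 0 + 0 + 2| / √(9 + 0 + 0)
  = |2| / √9
  = 2 / 3
  ≈ 0.6667

0.6667


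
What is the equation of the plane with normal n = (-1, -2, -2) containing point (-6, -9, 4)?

The plane through P with normal n = (a, b, c) satisfies n·(r - P) = 0,
i.e. ax + by + cz = a·x₀ + b·y₀ + c·z₀.
d = (-1)·(-6) + (-2)·(-9) + (-2)·4
  = 6 + 18 - 8
  = 16
Equation: -x - 2y - 2z = 16

-x - 2y - 2z = 16


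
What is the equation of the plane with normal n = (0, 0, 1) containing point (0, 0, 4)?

The plane through P with normal n = (a, b, c) satisfies n·(r - P) = 0,
i.e. ax + by + cz = a·x₀ + b·y₀ + c·z₀.
d = 0·0 + 0·0 + 1·4
  = 0 + 0 + 4
  = 4
Equation: z = 4

z = 4


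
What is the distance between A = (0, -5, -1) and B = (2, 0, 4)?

d = √[(x₂-x₁)² + (y₂-y₁)² + (z₂-z₁)²]
  = √[2² + 5² + 5²]
  = √[4 + 25 + 25]
  = √54
  ≈ 7.348

7.348


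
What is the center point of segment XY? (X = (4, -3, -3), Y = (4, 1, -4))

M = ((x₁+x₂)/2, (y₁+y₂)/2, (z₁+z₂)/2)
  = ((4 + 4)/2, (-3 + 1)/2, (-3 - 4)/2)
  = (8/2, -2/2, -7/2)
  = (4, -1, -3.5)

(4, -1, -3.5)


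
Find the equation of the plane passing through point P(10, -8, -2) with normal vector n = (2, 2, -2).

The plane through P with normal n = (a, b, c) satisfies n·(r - P) = 0,
i.e. ax + by + cz = a·x₀ + b·y₀ + c·z₀.
d = 2·10 + 2·(-8) + (-2)·(-2)
  = 20 - 16 + 4
  = 8
Equation: 2x + 2y - 2z = 8

2x + 2y - 2z = 8


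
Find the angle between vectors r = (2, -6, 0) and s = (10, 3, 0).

r·s = 2·10 + (-6)·3 + 0·0 = 20 - 18 + 0 = 2
|r| = √(2² + (-6)² + 0²) = √40 ≈ 6.325
|s| = √(10² + 3² + 0²) = √109 ≈ 10.44
cos θ = (r·s)/(|r||s|) = 2/(6.325·10.44) ≈ 0.03029
θ = arccos(0.03029) ≈ 88.26°

88.26°


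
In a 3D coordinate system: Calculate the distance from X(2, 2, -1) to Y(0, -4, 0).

d = √[(x₂-x₁)² + (y₂-y₁)² + (z₂-z₁)²]
  = √[(-2)² + (-6)² + 1²]
  = √[4 + 36 + 1]
  = √41
  ≈ 6.403

6.403


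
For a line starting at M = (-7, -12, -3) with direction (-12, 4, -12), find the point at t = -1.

P(t) = M + t·d
  = (-7 + (-12)·(-1), -12 + 4·(-1), -3 + (-12)·(-1))
  = (-7 + 12, -12 - 4, -3 + 12)
  = (5, -16, 9)

(5, -16, 9)


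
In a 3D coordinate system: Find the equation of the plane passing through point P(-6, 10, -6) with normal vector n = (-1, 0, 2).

The plane through P with normal n = (a, b, c) satisfies n·(r - P) = 0,
i.e. ax + by + cz = a·x₀ + b·y₀ + c·z₀.
d = (-1)·(-6) + 0·10 + 2·(-6)
  = 6 + 0 - 12
  = -6
Equation: -x + 2z = -6

-x + 2z = -6


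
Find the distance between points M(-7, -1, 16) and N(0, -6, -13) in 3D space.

d = √[(x₂-x₁)² + (y₂-y₁)² + (z₂-z₁)²]
  = √[7² + (-5)² + (-29)²]
  = √[49 + 25 + 841]
  = √915
  ≈ 30.25

30.25


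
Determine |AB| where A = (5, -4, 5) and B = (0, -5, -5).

d = √[(x₂-x₁)² + (y₂-y₁)² + (z₂-z₁)²]
  = √[(-5)² + (-1)² + (-10)²]
  = √[25 + 1 + 100]
  = √126
  ≈ 11.22

11.22


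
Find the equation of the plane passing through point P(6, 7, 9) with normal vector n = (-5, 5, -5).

The plane through P with normal n = (a, b, c) satisfies n·(r - P) = 0,
i.e. ax + by + cz = a·x₀ + b·y₀ + c·z₀.
d = (-5)·6 + 5·7 + (-5)·9
  = -30 + 35 - 45
  = -40
Equation: -5x + 5y - 5z = -40

-5x + 5y - 5z = -40


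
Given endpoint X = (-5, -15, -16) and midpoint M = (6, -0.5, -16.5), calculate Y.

Y = 2M - X
  = (2·6 - (-5), 2·(-0.5) - (-15), 2·(-16.5) - (-16))
  = (12 + 5, -1 + 15, -33 + 16)
  = (17, 14, -17)

(17, 14, -17)


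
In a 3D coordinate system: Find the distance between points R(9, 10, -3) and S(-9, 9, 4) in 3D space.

d = √[(x₂-x₁)² + (y₂-y₁)² + (z₂-z₁)²]
  = √[(-18)² + (-1)² + 7²]
  = √[324 + 1 + 49]
  = √374
  ≈ 19.34

19.34


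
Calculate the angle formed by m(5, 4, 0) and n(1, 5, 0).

m·n = 5·1 + 4·5 + 0·0 = 5 + 20 + 0 = 25
|m| = √(5² + 4² + 0²) = √41 ≈ 6.403
|n| = √(1² + 5² + 0²) = √26 ≈ 5.099
cos θ = (m·n)/(|m||n|) = 25/(6.403·5.099) ≈ 0.7657
θ = arccos(0.7657) ≈ 40.03°

40.03°


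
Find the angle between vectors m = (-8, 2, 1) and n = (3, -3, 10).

m·n = (-8)·3 + 2·(-3) + 1·10 = -24 - 6 + 10 = -20
|m| = √((-8)² + 2² + 1²) = √69 ≈ 8.307
|n| = √(3² + (-3)² + 10²) = √118 ≈ 10.86
cos θ = (m·n)/(|m||n|) = -20/(8.307·10.86) ≈ -0.2216
θ = arccos(-0.2216) ≈ 102.8°

102.8°


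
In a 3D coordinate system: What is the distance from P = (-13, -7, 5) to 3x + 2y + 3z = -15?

distance = |a·x₀ + b·y₀ + c·z₀ - d| / √(a² + b² + c²)
  = |3·(-13) + 2·(-7) + 3·5 - (-15)| / √(3² + 2² + 3²)
  = |-39 - 14 + 15 + 15| / √(9 + 4 + 9)
  = |-23| / √22
  = 23 / 4.69
  ≈ 4.904

4.904


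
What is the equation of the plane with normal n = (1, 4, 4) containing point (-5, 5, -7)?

The plane through P with normal n = (a, b, c) satisfies n·(r - P) = 0,
i.e. ax + by + cz = a·x₀ + b·y₀ + c·z₀.
d = 1·(-5) + 4·5 + 4·(-7)
  = -5 + 20 - 28
  = -13
Equation: x + 4y + 4z = -13

x + 4y + 4z = -13


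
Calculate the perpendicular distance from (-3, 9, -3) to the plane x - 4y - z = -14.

distance = |a·x₀ + b·y₀ + c·z₀ - d| / √(a² + b² + c²)
  = |1·(-3) + (-4)·9 + (-1)·(-3) - (-14)| / √(1² + (-4)² + (-1)²)
  = |-3 - 36 + 3 + 14| / √(1 + 16 + 1)
  = |-22| / √18
  = 22 / 4.243
  ≈ 5.185

5.185


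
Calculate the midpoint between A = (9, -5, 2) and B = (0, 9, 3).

M = ((x₁+x₂)/2, (y₁+y₂)/2, (z₁+z₂)/2)
  = ((9 + 0)/2, (-5 + 9)/2, (2 + 3)/2)
  = (9/2, 4/2, 5/2)
  = (4.5, 2, 2.5)

(4.5, 2, 2.5)


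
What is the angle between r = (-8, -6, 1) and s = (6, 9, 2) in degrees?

r·s = (-8)·6 + (-6)·9 + 1·2 = -48 - 54 + 2 = -100
|r| = √((-8)² + (-6)² + 1²) = √101 ≈ 10.05
|s| = √(6² + 9² + 2²) = √121 ≈ 11
cos θ = (r·s)/(|r||s|) = -100/(10.05·11) ≈ -0.9046
θ = arccos(-0.9046) ≈ 154.8°

154.8°


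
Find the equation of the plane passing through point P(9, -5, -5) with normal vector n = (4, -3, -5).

The plane through P with normal n = (a, b, c) satisfies n·(r - P) = 0,
i.e. ax + by + cz = a·x₀ + b·y₀ + c·z₀.
d = 4·9 + (-3)·(-5) + (-5)·(-5)
  = 36 + 15 + 25
  = 76
Equation: 4x - 3y - 5z = 76

4x - 3y - 5z = 76


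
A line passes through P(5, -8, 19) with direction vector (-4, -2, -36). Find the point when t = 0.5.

P(t) = P + t·d
  = (5 + (-4)·0.5, -8 + (-2)·0.5, 19 + (-36)·0.5)
  = (5 - 2, -8 - 1, 19 - 18)
  = (3, -9, 1)

(3, -9, 1)


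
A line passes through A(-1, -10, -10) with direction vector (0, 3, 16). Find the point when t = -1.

P(t) = A + t·d
  = (-1 + 0·(-1), -10 + 3·(-1), -10 + 16·(-1))
  = (-1 + 0, -10 - 3, -10 - 16)
  = (-1, -13, -26)

(-1, -13, -26)
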